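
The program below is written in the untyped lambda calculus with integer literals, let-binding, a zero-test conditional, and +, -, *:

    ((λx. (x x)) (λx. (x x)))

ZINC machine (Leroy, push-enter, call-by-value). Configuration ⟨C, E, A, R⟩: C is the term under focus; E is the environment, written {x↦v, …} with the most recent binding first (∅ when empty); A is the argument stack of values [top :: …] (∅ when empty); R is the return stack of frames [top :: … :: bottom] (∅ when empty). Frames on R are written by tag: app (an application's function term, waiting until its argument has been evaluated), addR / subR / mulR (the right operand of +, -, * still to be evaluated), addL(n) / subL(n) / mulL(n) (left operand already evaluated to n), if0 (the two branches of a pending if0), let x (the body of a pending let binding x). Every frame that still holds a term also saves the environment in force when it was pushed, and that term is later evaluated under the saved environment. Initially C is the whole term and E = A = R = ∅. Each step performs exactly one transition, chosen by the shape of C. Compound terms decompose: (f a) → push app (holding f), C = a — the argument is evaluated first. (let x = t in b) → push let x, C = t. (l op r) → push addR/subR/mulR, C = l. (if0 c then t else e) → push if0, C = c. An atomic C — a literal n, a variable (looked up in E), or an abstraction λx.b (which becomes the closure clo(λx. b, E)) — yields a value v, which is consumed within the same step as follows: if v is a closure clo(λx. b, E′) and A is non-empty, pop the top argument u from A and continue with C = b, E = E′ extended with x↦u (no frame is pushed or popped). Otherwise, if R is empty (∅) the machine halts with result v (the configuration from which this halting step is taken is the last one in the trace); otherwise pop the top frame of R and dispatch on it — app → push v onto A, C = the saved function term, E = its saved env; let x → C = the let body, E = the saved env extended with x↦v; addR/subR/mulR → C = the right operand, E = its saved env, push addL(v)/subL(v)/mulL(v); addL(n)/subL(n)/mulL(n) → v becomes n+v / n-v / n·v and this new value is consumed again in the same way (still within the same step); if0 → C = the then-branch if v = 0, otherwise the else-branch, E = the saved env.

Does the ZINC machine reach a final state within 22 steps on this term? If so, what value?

[0] [C=((λx. (x x)) (λx. (x x))) | E=∅ | A=∅ | R=∅]
[1] [C=(λx. (x x)) | E=∅ | A=∅ | R=[app]]
[2] [C=(λx. (x x)) | E=∅ | A=[clo(λx. (x x), ∅)] | R=∅]
[3] [C=(x x) | E={x↦clo(λx. (x x), ∅)} | A=∅ | R=∅]
[4] [C=x | E={x↦clo(λx. (x x), ∅)} | A=∅ | R=[app]]
[5] [C=x | E={x↦clo(λx. (x x), ∅)} | A=[clo(λx. (x x), ∅)] | R=∅]
… configuration repeats with period 3 (steps 3–5 recur indefinitely) …

Answer: DIVERGES (no final state within 22 steps)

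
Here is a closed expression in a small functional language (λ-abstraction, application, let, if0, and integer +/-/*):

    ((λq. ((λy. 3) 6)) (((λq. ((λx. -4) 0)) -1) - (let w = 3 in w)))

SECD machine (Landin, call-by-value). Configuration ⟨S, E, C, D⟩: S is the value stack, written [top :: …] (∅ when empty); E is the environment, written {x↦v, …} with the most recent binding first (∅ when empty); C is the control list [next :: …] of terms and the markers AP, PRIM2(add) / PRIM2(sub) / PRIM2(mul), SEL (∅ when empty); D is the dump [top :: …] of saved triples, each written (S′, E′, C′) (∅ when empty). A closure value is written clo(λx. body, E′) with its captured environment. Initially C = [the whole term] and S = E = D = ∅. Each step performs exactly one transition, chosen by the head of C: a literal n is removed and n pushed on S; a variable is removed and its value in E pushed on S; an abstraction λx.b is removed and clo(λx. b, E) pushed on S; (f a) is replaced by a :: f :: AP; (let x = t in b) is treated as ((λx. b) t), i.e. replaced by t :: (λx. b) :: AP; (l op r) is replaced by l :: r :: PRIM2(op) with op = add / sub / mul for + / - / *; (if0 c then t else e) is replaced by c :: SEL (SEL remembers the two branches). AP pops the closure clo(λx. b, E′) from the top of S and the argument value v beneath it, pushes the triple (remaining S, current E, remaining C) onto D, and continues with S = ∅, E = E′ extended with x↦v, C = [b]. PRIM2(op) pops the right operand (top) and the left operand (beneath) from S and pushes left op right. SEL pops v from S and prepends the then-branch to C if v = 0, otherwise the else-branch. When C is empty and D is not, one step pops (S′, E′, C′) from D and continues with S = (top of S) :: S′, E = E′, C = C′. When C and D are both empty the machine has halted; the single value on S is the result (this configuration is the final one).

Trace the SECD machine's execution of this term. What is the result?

t=0: ⟨S=∅; E=∅; C=[((λq. ((λy. 3) 6)) (((λq. ((λx. -4) 0)) -1) - (let w = 3 in w)))]; D=∅⟩
t=1: ⟨S=∅; E=∅; C=[(((λq. ((λx. -4) 0)) -1) - (let w = 3 in w)) :: (λq. ((λy. 3) 6)) :: AP]; D=∅⟩
t=2: ⟨S=∅; E=∅; C=[((λq. ((λx. -4) 0)) -1) :: (let w = 3 in w) :: PRIM2(sub) :: (λq. ((λy. 3) 6)) :: AP]; D=∅⟩
t=3: ⟨S=∅; E=∅; C=[-1 :: (λq. ((λx. -4) 0)) :: AP :: (let w = 3 in w) :: PRIM2(sub) :: (λq. ((λy. 3) 6)) :: AP]; D=∅⟩
t=4: ⟨S=[-1]; E=∅; C=[(λq. ((λx. -4) 0)) :: AP :: (let w = 3 in w) :: PRIM2(sub) :: (λq. ((λy. 3) 6)) :: AP]; D=∅⟩
t=5: ⟨S=[clo(λq. ((λx. -4) 0), ∅) :: -1]; E=∅; C=[AP :: (let w = 3 in w) :: PRIM2(sub) :: (λq. ((λy. 3) 6)) :: AP]; D=∅⟩
t=6: ⟨S=∅; E={q↦-1}; C=[((λx. -4) 0)]; D=[(∅, ∅, [(let w = 3 in w) :: PRIM2(sub) :: (λq. ((λy. 3) 6)) :: AP])]⟩
t=7: ⟨S=∅; E={q↦-1}; C=[0 :: (λx. -4) :: AP]; D=[(∅, ∅, [(let w = 3 in w) :: PRIM2(sub) :: (λq. ((λy. 3) 6)) :: AP])]⟩
t=8: ⟨S=[0]; E={q↦-1}; C=[(λx. -4) :: AP]; D=[(∅, ∅, [(let w = 3 in w) :: PRIM2(sub) :: (λq. ((λy. 3) 6)) :: AP])]⟩
t=9: ⟨S=[clo(λx. -4, {q↦-1}) :: 0]; E={q↦-1}; C=[AP]; D=[(∅, ∅, [(let w = 3 in w) :: PRIM2(sub) :: (λq. ((λy. 3) 6)) :: AP])]⟩
t=10: ⟨S=∅; E={x↦0, q↦-1}; C=[-4]; D=[(∅, {q↦-1}, ∅) :: (∅, ∅, [(let w = 3 in w) :: PRIM2(sub) :: (λq. ((λy. 3) 6)) :: AP])]⟩
t=11: ⟨S=[-4]; E={x↦0, q↦-1}; C=∅; D=[(∅, {q↦-1}, ∅) :: (∅, ∅, [(let w = 3 in w) :: PRIM2(sub) :: (λq. ((λy. 3) 6)) :: AP])]⟩
t=12: ⟨S=[-4]; E={q↦-1}; C=∅; D=[(∅, ∅, [(let w = 3 in w) :: PRIM2(sub) :: (λq. ((λy. 3) 6)) :: AP])]⟩
t=13: ⟨S=[-4]; E=∅; C=[(let w = 3 in w) :: PRIM2(sub) :: (λq. ((λy. 3) 6)) :: AP]; D=∅⟩
t=14: ⟨S=[-4]; E=∅; C=[3 :: (λw. w) :: AP :: PRIM2(sub) :: (λq. ((λy. 3) 6)) :: AP]; D=∅⟩
t=15: ⟨S=[3 :: -4]; E=∅; C=[(λw. w) :: AP :: PRIM2(sub) :: (λq. ((λy. 3) 6)) :: AP]; D=∅⟩
t=16: ⟨S=[clo(λw. w, ∅) :: 3 :: -4]; E=∅; C=[AP :: PRIM2(sub) :: (λq. ((λy. 3) 6)) :: AP]; D=∅⟩
t=17: ⟨S=∅; E={w↦3}; C=[w]; D=[([-4], ∅, [PRIM2(sub) :: (λq. ((λy. 3) 6)) :: AP])]⟩
t=18: ⟨S=[3]; E={w↦3}; C=∅; D=[([-4], ∅, [PRIM2(sub) :: (λq. ((λy. 3) 6)) :: AP])]⟩
t=19: ⟨S=[3 :: -4]; E=∅; C=[PRIM2(sub) :: (λq. ((λy. 3) 6)) :: AP]; D=∅⟩
t=20: ⟨S=[-7]; E=∅; C=[(λq. ((λy. 3) 6)) :: AP]; D=∅⟩
t=21: ⟨S=[clo(λq. ((λy. 3) 6), ∅) :: -7]; E=∅; C=[AP]; D=∅⟩
t=22: ⟨S=∅; E={q↦-7}; C=[((λy. 3) 6)]; D=[(∅, ∅, ∅)]⟩
t=23: ⟨S=∅; E={q↦-7}; C=[6 :: (λy. 3) :: AP]; D=[(∅, ∅, ∅)]⟩
t=24: ⟨S=[6]; E={q↦-7}; C=[(λy. 3) :: AP]; D=[(∅, ∅, ∅)]⟩
t=25: ⟨S=[clo(λy. 3, {q↦-7}) :: 6]; E={q↦-7}; C=[AP]; D=[(∅, ∅, ∅)]⟩
t=26: ⟨S=∅; E={y↦6, q↦-7}; C=[3]; D=[(∅, {q↦-7}, ∅) :: (∅, ∅, ∅)]⟩
t=27: ⟨S=[3]; E={y↦6, q↦-7}; C=∅; D=[(∅, {q↦-7}, ∅) :: (∅, ∅, ∅)]⟩
t=28: ⟨S=[3]; E={q↦-7}; C=∅; D=[(∅, ∅, ∅)]⟩
t=29: ⟨S=[3]; E=∅; C=∅; D=∅⟩
→ final value 3

Answer: 3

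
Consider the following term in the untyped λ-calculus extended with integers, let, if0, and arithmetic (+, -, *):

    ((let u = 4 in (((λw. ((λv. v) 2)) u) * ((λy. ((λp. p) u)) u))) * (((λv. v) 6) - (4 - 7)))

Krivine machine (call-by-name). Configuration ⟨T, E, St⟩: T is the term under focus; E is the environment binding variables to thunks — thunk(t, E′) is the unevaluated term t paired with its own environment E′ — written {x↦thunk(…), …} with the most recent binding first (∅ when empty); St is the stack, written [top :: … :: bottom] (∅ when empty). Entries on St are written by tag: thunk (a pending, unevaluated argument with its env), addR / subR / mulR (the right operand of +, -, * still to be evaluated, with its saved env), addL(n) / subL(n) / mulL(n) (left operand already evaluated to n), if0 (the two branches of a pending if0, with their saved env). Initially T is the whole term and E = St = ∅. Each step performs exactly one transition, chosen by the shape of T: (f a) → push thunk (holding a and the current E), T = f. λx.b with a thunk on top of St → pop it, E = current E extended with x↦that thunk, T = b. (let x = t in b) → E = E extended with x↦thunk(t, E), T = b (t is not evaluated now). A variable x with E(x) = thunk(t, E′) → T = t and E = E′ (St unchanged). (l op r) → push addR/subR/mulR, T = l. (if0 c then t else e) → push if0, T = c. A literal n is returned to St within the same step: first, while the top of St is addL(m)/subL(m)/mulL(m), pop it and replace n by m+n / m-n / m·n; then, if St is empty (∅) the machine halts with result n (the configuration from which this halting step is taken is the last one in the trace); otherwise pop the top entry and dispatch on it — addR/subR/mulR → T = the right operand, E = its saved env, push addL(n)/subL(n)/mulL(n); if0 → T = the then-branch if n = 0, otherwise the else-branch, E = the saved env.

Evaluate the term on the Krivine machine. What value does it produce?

t=0: [T=((let u = 4 in (((λw. ((λv. v) 2)) u) * ((λy. ((λp. p) u)) u))) * (((λv. v) 6) - (4 - 7))) | E=∅ | St=∅]
t=1: [T=(let u = 4 in (((λw. ((λv. v) 2)) u) * ((λy. ((λp. p) u)) u))) | E=∅ | St=[mulR]]
t=2: [T=(((λw. ((λv. v) 2)) u) * ((λy. ((λp. p) u)) u)) | E={u↦thunk(4, ∅)} | St=[mulR]]
t=3: [T=((λw. ((λv. v) 2)) u) | E={u↦thunk(4, ∅)} | St=[mulR :: mulR]]
t=4: [T=(λw. ((λv. v) 2)) | E={u↦thunk(4, ∅)} | St=[thunk :: mulR :: mulR]]
t=5: [T=((λv. v) 2) | E={w↦thunk(u, {u↦thunk(4, ∅)}), u↦thunk(4, ∅)} | St=[mulR :: mulR]]
t=6: [T=(λv. v) | E={w↦thunk(u, {u↦thunk(4, ∅)}), u↦thunk(4, ∅)} | St=[thunk :: mulR :: mulR]]
t=7: [T=v | E={v↦thunk(2, {w↦thunk(u, {u↦thunk(4, ∅)}), u↦thunk(4, ∅)}), w↦thunk(u, {u↦thunk(4, ∅)}), u↦thunk(4, ∅)} | St=[mulR :: mulR]]
t=8: [T=2 | E={w↦thunk(u, {u↦thunk(4, ∅)}), u↦thunk(4, ∅)} | St=[mulR :: mulR]]
t=9: [T=((λy. ((λp. p) u)) u) | E={u↦thunk(4, ∅)} | St=[mulL(2) :: mulR]]
t=10: [T=(λy. ((λp. p) u)) | E={u↦thunk(4, ∅)} | St=[thunk :: mulL(2) :: mulR]]
t=11: [T=((λp. p) u) | E={y↦thunk(u, {u↦thunk(4, ∅)}), u↦thunk(4, ∅)} | St=[mulL(2) :: mulR]]
t=12: [T=(λp. p) | E={y↦thunk(u, {u↦thunk(4, ∅)}), u↦thunk(4, ∅)} | St=[thunk :: mulL(2) :: mulR]]
t=13: [T=p | E={p↦thunk(u, {y↦thunk(u, {u↦thunk(4, ∅)}), u↦thunk(4, ∅)}), y↦thunk(u, {u↦thunk(4, ∅)}), u↦thunk(4, ∅)} | St=[mulL(2) :: mulR]]
t=14: [T=u | E={y↦thunk(u, {u↦thunk(4, ∅)}), u↦thunk(4, ∅)} | St=[mulL(2) :: mulR]]
t=15: [T=4 | E=∅ | St=[mulL(2) :: mulR]]
t=16: [T=(((λv. v) 6) - (4 - 7)) | E=∅ | St=[mulL(8)]]
t=17: [T=((λv. v) 6) | E=∅ | St=[subR :: mulL(8)]]
t=18: [T=(λv. v) | E=∅ | St=[thunk :: subR :: mulL(8)]]
t=19: [T=v | E={v↦thunk(6, ∅)} | St=[subR :: mulL(8)]]
t=20: [T=6 | E=∅ | St=[subR :: mulL(8)]]
t=21: [T=(4 - 7) | E=∅ | St=[subL(6) :: mulL(8)]]
t=22: [T=4 | E=∅ | St=[subR :: subL(6) :: mulL(8)]]
t=23: [T=7 | E=∅ | St=[subL(4) :: subL(6) :: mulL(8)]]
→ final value 72

Answer: 72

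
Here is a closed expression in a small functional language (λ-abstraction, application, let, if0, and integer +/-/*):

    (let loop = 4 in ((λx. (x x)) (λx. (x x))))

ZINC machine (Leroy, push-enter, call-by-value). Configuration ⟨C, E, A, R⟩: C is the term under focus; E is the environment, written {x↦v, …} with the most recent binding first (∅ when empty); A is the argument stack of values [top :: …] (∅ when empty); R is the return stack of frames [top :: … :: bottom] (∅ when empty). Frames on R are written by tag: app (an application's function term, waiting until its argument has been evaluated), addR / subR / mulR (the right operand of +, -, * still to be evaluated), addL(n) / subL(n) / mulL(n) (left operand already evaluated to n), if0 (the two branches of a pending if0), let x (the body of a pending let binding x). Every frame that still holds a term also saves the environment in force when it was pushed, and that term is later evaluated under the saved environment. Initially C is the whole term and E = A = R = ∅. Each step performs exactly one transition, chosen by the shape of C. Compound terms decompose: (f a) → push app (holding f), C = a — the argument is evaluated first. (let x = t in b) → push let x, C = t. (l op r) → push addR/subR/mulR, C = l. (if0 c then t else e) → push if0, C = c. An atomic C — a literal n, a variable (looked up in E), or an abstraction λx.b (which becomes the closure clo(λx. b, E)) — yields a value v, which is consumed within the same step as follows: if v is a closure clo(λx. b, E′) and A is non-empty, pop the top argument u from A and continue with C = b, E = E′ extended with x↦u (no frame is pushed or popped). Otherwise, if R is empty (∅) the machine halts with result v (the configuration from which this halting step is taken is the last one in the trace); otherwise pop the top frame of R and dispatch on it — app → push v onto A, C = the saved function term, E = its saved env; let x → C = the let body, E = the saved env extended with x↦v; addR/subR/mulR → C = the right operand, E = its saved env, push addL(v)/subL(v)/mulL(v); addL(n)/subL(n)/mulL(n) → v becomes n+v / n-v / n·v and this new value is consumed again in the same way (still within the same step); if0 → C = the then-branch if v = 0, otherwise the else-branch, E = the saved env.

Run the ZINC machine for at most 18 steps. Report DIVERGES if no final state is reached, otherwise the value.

Answer: DIVERGES (no final state within 18 steps)

Derivation:
t=0: ⟨C=(let loop = 4 in ((λx. (x x)) (λx. (x x)))); E=∅; A=∅; R=∅⟩
t=1: ⟨C=4; E=∅; A=∅; R=[let loop]⟩
t=2: ⟨C=((λx. (x x)) (λx. (x x))); E={loop↦4}; A=∅; R=∅⟩
t=3: ⟨C=(λx. (x x)); E={loop↦4}; A=∅; R=[app]⟩
t=4: ⟨C=(λx. (x x)); E={loop↦4}; A=[clo(λx. (x x), {loop↦4})]; R=∅⟩
t=5: ⟨C=(x x); E={x↦clo(λx. (x x), {loop↦4}), loop↦4}; A=∅; R=∅⟩
t=6: ⟨C=x; E={x↦clo(λx. (x x), {loop↦4}), loop↦4}; A=∅; R=[app]⟩
t=7: ⟨C=x; E={x↦clo(λx. (x x), {loop↦4}), loop↦4}; A=[clo(λx. (x x), {loop↦4})]; R=∅⟩
… configuration repeats with period 3 (steps 5–7 recur indefinitely) …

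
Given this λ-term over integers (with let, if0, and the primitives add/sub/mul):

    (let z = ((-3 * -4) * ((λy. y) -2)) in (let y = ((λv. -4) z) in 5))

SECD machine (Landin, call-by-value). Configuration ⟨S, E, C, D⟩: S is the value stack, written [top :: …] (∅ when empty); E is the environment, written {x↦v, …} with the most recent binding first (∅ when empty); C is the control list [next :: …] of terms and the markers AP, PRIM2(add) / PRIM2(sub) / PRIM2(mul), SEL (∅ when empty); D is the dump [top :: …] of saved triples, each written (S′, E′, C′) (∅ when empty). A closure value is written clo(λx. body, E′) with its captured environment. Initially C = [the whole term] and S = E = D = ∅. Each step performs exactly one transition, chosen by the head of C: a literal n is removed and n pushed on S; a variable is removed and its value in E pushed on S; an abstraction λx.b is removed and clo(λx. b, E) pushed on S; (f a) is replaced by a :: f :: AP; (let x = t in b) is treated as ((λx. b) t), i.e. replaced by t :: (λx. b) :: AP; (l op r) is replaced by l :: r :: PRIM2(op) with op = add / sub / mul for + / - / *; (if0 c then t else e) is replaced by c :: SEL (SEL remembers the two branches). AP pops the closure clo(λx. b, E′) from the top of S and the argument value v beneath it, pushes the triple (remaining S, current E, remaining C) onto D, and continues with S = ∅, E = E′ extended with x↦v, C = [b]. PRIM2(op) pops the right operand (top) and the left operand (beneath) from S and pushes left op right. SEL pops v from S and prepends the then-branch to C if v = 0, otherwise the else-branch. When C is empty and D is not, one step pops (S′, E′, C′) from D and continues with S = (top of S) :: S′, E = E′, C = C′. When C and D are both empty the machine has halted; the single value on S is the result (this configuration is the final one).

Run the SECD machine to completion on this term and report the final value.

t=0: ⟨S=∅; E=∅; C=[(let z = ((-3 * -4) * ((λy. y) -2)) in (let y = ((λv. -4) z) in 5))]; D=∅⟩
t=1: ⟨S=∅; E=∅; C=[((-3 * -4) * ((λy. y) -2)) :: (λz. (let y = ((λv. -4) z) in 5)) :: AP]; D=∅⟩
t=2: ⟨S=∅; E=∅; C=[(-3 * -4) :: ((λy. y) -2) :: PRIM2(mul) :: (λz. (let y = ((λv. -4) z) in 5)) :: AP]; D=∅⟩
t=3: ⟨S=∅; E=∅; C=[-3 :: -4 :: PRIM2(mul) :: ((λy. y) -2) :: PRIM2(mul) :: (λz. (let y = ((λv. -4) z) in 5)) :: AP]; D=∅⟩
t=4: ⟨S=[-3]; E=∅; C=[-4 :: PRIM2(mul) :: ((λy. y) -2) :: PRIM2(mul) :: (λz. (let y = ((λv. -4) z) in 5)) :: AP]; D=∅⟩
t=5: ⟨S=[-4 :: -3]; E=∅; C=[PRIM2(mul) :: ((λy. y) -2) :: PRIM2(mul) :: (λz. (let y = ((λv. -4) z) in 5)) :: AP]; D=∅⟩
t=6: ⟨S=[12]; E=∅; C=[((λy. y) -2) :: PRIM2(mul) :: (λz. (let y = ((λv. -4) z) in 5)) :: AP]; D=∅⟩
t=7: ⟨S=[12]; E=∅; C=[-2 :: (λy. y) :: AP :: PRIM2(mul) :: (λz. (let y = ((λv. -4) z) in 5)) :: AP]; D=∅⟩
t=8: ⟨S=[-2 :: 12]; E=∅; C=[(λy. y) :: AP :: PRIM2(mul) :: (λz. (let y = ((λv. -4) z) in 5)) :: AP]; D=∅⟩
t=9: ⟨S=[clo(λy. y, ∅) :: -2 :: 12]; E=∅; C=[AP :: PRIM2(mul) :: (λz. (let y = ((λv. -4) z) in 5)) :: AP]; D=∅⟩
t=10: ⟨S=∅; E={y↦-2}; C=[y]; D=[([12], ∅, [PRIM2(mul) :: (λz. (let y = ((λv. -4) z) in 5)) :: AP])]⟩
t=11: ⟨S=[-2]; E={y↦-2}; C=∅; D=[([12], ∅, [PRIM2(mul) :: (λz. (let y = ((λv. -4) z) in 5)) :: AP])]⟩
t=12: ⟨S=[-2 :: 12]; E=∅; C=[PRIM2(mul) :: (λz. (let y = ((λv. -4) z) in 5)) :: AP]; D=∅⟩
t=13: ⟨S=[-24]; E=∅; C=[(λz. (let y = ((λv. -4) z) in 5)) :: AP]; D=∅⟩
t=14: ⟨S=[clo(λz. (let y = ((λv. -4) z) in 5), ∅) :: -24]; E=∅; C=[AP]; D=∅⟩
t=15: ⟨S=∅; E={z↦-24}; C=[(let y = ((λv. -4) z) in 5)]; D=[(∅, ∅, ∅)]⟩
t=16: ⟨S=∅; E={z↦-24}; C=[((λv. -4) z) :: (λy. 5) :: AP]; D=[(∅, ∅, ∅)]⟩
t=17: ⟨S=∅; E={z↦-24}; C=[z :: (λv. -4) :: AP :: (λy. 5) :: AP]; D=[(∅, ∅, ∅)]⟩
t=18: ⟨S=[-24]; E={z↦-24}; C=[(λv. -4) :: AP :: (λy. 5) :: AP]; D=[(∅, ∅, ∅)]⟩
t=19: ⟨S=[clo(λv. -4, {z↦-24}) :: -24]; E={z↦-24}; C=[AP :: (λy. 5) :: AP]; D=[(∅, ∅, ∅)]⟩
t=20: ⟨S=∅; E={v↦-24, z↦-24}; C=[-4]; D=[(∅, {z↦-24}, [(λy. 5) :: AP]) :: (∅, ∅, ∅)]⟩
t=21: ⟨S=[-4]; E={v↦-24, z↦-24}; C=∅; D=[(∅, {z↦-24}, [(λy. 5) :: AP]) :: (∅, ∅, ∅)]⟩
t=22: ⟨S=[-4]; E={z↦-24}; C=[(λy. 5) :: AP]; D=[(∅, ∅, ∅)]⟩
t=23: ⟨S=[clo(λy. 5, {z↦-24}) :: -4]; E={z↦-24}; C=[AP]; D=[(∅, ∅, ∅)]⟩
t=24: ⟨S=∅; E={y↦-4, z↦-24}; C=[5]; D=[(∅, {z↦-24}, ∅) :: (∅, ∅, ∅)]⟩
t=25: ⟨S=[5]; E={y↦-4, z↦-24}; C=∅; D=[(∅, {z↦-24}, ∅) :: (∅, ∅, ∅)]⟩
t=26: ⟨S=[5]; E={z↦-24}; C=∅; D=[(∅, ∅, ∅)]⟩
t=27: ⟨S=[5]; E=∅; C=∅; D=∅⟩
→ final value 5

Answer: 5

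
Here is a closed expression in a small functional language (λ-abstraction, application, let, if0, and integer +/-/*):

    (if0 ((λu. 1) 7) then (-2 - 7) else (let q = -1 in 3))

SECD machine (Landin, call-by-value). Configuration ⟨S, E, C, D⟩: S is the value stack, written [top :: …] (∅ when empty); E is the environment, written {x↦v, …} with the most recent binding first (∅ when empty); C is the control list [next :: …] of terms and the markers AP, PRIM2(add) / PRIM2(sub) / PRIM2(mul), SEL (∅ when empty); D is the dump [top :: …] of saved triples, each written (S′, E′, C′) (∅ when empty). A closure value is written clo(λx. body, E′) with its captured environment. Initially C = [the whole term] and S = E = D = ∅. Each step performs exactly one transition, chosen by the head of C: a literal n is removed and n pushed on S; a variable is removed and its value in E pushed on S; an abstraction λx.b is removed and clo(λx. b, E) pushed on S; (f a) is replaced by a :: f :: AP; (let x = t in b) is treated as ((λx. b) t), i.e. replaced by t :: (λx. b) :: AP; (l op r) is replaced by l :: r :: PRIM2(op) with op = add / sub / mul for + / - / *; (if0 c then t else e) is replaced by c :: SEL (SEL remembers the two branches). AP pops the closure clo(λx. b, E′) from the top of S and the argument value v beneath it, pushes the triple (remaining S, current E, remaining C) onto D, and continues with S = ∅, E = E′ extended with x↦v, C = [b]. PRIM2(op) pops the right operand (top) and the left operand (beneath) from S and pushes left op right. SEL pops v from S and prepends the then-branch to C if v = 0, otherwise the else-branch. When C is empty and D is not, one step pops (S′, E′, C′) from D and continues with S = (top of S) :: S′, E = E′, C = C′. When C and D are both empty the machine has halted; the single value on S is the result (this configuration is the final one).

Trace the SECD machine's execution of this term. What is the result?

Answer: 3

Execution trace:
step 0: [S=∅ | E=∅ | C=[(if0 ((λu. 1) 7) then (-2 - 7) else (let q = -1 in 3))] | D=∅]
step 1: [S=∅ | E=∅ | C=[((λu. 1) 7) :: SEL] | D=∅]
step 2: [S=∅ | E=∅ | C=[7 :: (λu. 1) :: AP :: SEL] | D=∅]
step 3: [S=[7] | E=∅ | C=[(λu. 1) :: AP :: SEL] | D=∅]
step 4: [S=[clo(λu. 1, ∅) :: 7] | E=∅ | C=[AP :: SEL] | D=∅]
step 5: [S=∅ | E={u↦7} | C=[1] | D=[(∅, ∅, [SEL])]]
step 6: [S=[1] | E={u↦7} | C=∅ | D=[(∅, ∅, [SEL])]]
step 7: [S=[1] | E=∅ | C=[SEL] | D=∅]
step 8: [S=∅ | E=∅ | C=[(let q = -1 in 3)] | D=∅]
step 9: [S=∅ | E=∅ | C=[-1 :: (λq. 3) :: AP] | D=∅]
step 10: [S=[-1] | E=∅ | C=[(λq. 3) :: AP] | D=∅]
step 11: [S=[clo(λq. 3, ∅) :: -1] | E=∅ | C=[AP] | D=∅]
step 12: [S=∅ | E={q↦-1} | C=[3] | D=[(∅, ∅, ∅)]]
step 13: [S=[3] | E={q↦-1} | C=∅ | D=[(∅, ∅, ∅)]]
step 14: [S=[3] | E=∅ | C=∅ | D=∅]
→ final value 3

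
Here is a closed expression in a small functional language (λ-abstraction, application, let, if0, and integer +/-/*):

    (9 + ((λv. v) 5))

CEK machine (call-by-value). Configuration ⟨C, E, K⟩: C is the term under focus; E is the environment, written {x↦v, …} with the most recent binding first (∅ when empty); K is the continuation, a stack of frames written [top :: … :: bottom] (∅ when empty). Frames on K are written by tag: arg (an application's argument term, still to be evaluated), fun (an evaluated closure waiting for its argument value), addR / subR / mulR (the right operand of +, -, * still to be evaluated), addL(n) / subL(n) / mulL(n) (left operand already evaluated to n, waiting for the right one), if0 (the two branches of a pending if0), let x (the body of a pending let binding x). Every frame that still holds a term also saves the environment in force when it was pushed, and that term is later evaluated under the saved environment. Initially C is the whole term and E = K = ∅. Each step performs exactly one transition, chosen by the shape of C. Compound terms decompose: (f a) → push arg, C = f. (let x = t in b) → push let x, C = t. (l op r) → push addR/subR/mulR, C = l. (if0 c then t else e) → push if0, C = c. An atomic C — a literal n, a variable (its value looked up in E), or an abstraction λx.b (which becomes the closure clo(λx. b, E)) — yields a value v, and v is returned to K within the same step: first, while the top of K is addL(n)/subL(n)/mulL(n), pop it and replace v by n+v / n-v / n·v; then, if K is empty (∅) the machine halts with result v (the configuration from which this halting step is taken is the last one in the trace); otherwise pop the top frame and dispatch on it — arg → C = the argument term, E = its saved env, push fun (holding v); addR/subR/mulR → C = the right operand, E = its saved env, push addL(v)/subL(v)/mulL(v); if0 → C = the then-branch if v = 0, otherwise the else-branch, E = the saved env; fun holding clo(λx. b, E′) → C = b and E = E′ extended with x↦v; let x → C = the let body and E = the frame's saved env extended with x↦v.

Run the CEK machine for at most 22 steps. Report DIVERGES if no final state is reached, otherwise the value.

0. ⟨C=(9 + ((λv. v) 5)); E=∅; K=∅⟩
1. ⟨C=9; E=∅; K=[addR]⟩
2. ⟨C=((λv. v) 5); E=∅; K=[addL(9)]⟩
3. ⟨C=(λv. v); E=∅; K=[arg :: addL(9)]⟩
4. ⟨C=5; E=∅; K=[fun :: addL(9)]⟩
5. ⟨C=v; E={v↦5}; K=[addL(9)]⟩
→ final value 14

Answer: 14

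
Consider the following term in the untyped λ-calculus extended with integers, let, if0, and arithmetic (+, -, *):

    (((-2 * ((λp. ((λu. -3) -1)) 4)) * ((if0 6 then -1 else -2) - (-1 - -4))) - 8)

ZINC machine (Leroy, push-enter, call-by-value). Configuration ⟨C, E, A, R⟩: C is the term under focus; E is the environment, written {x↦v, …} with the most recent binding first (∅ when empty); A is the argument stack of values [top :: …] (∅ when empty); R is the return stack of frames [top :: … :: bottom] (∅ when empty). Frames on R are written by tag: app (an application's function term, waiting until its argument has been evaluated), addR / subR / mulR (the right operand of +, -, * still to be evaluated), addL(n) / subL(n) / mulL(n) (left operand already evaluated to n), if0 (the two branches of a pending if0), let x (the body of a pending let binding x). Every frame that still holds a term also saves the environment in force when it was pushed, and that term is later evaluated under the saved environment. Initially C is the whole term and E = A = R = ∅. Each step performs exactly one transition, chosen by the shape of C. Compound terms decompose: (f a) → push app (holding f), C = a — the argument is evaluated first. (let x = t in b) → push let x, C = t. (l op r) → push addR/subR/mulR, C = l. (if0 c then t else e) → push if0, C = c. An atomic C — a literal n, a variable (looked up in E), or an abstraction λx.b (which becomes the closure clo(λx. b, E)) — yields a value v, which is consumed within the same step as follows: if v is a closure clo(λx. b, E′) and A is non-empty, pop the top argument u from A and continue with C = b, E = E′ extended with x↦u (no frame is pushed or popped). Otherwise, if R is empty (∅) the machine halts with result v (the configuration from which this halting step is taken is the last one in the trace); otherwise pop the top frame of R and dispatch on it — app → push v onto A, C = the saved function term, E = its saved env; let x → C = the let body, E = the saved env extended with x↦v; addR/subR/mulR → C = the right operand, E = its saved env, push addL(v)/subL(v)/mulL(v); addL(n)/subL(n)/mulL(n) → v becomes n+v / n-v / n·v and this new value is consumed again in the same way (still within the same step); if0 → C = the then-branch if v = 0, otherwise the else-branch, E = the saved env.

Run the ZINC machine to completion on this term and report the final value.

Answer: -38

Machine steps:
t=0: ⟨C=(((-2 * ((λp. ((λu. -3) -1)) 4)) * ((if0 6 then -1 else -2) - (-1 - -4))) - 8); E=∅; A=∅; R=∅⟩
t=1: ⟨C=((-2 * ((λp. ((λu. -3) -1)) 4)) * ((if0 6 then -1 else -2) - (-1 - -4))); E=∅; A=∅; R=[subR]⟩
t=2: ⟨C=(-2 * ((λp. ((λu. -3) -1)) 4)); E=∅; A=∅; R=[mulR :: subR]⟩
t=3: ⟨C=-2; E=∅; A=∅; R=[mulR :: mulR :: subR]⟩
t=4: ⟨C=((λp. ((λu. -3) -1)) 4); E=∅; A=∅; R=[mulL(-2) :: mulR :: subR]⟩
t=5: ⟨C=4; E=∅; A=∅; R=[app :: mulL(-2) :: mulR :: subR]⟩
t=6: ⟨C=(λp. ((λu. -3) -1)); E=∅; A=[4]; R=[mulL(-2) :: mulR :: subR]⟩
t=7: ⟨C=((λu. -3) -1); E={p↦4}; A=∅; R=[mulL(-2) :: mulR :: subR]⟩
t=8: ⟨C=-1; E={p↦4}; A=∅; R=[app :: mulL(-2) :: mulR :: subR]⟩
t=9: ⟨C=(λu. -3); E={p↦4}; A=[-1]; R=[mulL(-2) :: mulR :: subR]⟩
t=10: ⟨C=-3; E={u↦-1, p↦4}; A=∅; R=[mulL(-2) :: mulR :: subR]⟩
t=11: ⟨C=((if0 6 then -1 else -2) - (-1 - -4)); E=∅; A=∅; R=[mulL(6) :: subR]⟩
t=12: ⟨C=(if0 6 then -1 else -2); E=∅; A=∅; R=[subR :: mulL(6) :: subR]⟩
t=13: ⟨C=6; E=∅; A=∅; R=[if0 :: subR :: mulL(6) :: subR]⟩
t=14: ⟨C=-2; E=∅; A=∅; R=[subR :: mulL(6) :: subR]⟩
t=15: ⟨C=(-1 - -4); E=∅; A=∅; R=[subL(-2) :: mulL(6) :: subR]⟩
t=16: ⟨C=-1; E=∅; A=∅; R=[subR :: subL(-2) :: mulL(6) :: subR]⟩
t=17: ⟨C=-4; E=∅; A=∅; R=[subL(-1) :: subL(-2) :: mulL(6) :: subR]⟩
t=18: ⟨C=8; E=∅; A=∅; R=[subL(-30)]⟩
→ final value -38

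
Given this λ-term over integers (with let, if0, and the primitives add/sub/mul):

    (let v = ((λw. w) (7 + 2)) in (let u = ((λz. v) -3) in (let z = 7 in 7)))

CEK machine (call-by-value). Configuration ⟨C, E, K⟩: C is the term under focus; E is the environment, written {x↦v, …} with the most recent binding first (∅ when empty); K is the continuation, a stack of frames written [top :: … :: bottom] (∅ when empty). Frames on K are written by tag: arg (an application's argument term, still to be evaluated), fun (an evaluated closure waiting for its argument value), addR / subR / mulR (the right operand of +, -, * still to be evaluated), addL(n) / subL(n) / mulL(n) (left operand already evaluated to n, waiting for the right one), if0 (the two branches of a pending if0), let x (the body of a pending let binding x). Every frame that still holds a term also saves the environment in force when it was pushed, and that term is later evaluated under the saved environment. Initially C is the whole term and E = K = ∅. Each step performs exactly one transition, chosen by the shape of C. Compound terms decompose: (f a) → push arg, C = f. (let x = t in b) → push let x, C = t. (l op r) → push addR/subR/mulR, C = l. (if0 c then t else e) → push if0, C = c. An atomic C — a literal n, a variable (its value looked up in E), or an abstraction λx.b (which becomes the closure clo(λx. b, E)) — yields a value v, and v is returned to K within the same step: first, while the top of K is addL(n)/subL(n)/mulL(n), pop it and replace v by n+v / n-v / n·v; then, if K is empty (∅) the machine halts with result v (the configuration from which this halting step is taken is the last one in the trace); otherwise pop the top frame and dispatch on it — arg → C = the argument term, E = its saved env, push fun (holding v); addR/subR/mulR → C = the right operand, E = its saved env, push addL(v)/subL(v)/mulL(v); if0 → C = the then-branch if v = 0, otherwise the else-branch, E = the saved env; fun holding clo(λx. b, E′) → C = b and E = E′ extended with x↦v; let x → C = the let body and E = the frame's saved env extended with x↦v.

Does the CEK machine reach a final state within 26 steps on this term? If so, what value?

[0] ⟨C=(let v = ((λw. w) (7 + 2)) in (let u = ((λz. v) -3) in (let z = 7 in 7))); E=∅; K=∅⟩
[1] ⟨C=((λw. w) (7 + 2)); E=∅; K=[let v]⟩
[2] ⟨C=(λw. w); E=∅; K=[arg :: let v]⟩
[3] ⟨C=(7 + 2); E=∅; K=[fun :: let v]⟩
[4] ⟨C=7; E=∅; K=[addR :: fun :: let v]⟩
[5] ⟨C=2; E=∅; K=[addL(7) :: fun :: let v]⟩
[6] ⟨C=w; E={w↦9}; K=[let v]⟩
[7] ⟨C=(let u = ((λz. v) -3) in (let z = 7 in 7)); E={v↦9}; K=∅⟩
[8] ⟨C=((λz. v) -3); E={v↦9}; K=[let u]⟩
[9] ⟨C=(λz. v); E={v↦9}; K=[arg :: let u]⟩
[10] ⟨C=-3; E={v↦9}; K=[fun :: let u]⟩
[11] ⟨C=v; E={z↦-3, v↦9}; K=[let u]⟩
[12] ⟨C=(let z = 7 in 7); E={u↦9, v↦9}; K=∅⟩
[13] ⟨C=7; E={u↦9, v↦9}; K=[let z]⟩
[14] ⟨C=7; E={z↦7, u↦9, v↦9}; K=∅⟩
→ final value 7

Answer: 7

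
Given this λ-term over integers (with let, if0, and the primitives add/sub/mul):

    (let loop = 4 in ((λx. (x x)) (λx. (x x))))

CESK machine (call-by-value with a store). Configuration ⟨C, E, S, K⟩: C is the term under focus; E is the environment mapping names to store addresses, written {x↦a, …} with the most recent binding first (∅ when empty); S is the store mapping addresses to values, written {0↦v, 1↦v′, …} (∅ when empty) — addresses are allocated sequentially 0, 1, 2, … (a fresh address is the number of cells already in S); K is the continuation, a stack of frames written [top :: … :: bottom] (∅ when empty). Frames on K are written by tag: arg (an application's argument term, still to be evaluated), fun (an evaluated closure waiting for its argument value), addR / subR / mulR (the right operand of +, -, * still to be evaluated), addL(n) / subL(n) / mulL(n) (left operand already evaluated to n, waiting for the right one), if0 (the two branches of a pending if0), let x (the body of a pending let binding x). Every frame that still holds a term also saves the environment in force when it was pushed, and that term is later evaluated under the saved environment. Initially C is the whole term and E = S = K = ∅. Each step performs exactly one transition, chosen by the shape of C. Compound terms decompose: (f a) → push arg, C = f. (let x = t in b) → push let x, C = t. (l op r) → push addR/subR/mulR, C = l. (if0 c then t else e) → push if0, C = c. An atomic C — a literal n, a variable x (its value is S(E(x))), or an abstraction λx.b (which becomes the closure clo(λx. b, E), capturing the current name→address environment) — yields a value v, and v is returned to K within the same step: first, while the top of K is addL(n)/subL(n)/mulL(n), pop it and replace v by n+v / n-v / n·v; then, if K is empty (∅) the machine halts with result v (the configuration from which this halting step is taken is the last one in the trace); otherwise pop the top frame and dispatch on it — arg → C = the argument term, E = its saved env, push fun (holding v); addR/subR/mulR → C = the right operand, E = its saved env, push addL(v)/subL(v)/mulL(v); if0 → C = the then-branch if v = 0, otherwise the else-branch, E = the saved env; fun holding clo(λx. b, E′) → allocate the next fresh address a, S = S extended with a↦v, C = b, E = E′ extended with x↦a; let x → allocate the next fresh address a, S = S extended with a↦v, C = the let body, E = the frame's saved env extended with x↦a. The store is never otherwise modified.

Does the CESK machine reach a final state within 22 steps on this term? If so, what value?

[0] [C=(let loop = 4 in ((λx. (x x)) (λx. (x x)))) | E=∅ | S=∅ | K=∅]
[1] [C=4 | E=∅ | S=∅ | K=[let loop]]
[2] [C=((λx. (x x)) (λx. (x x))) | E={loop↦0} | S={0↦4} | K=∅]
[3] [C=(λx. (x x)) | E={loop↦0} | S={0↦4} | K=[arg]]
[4] [C=(λx. (x x)) | E={loop↦0} | S={0↦4} | K=[fun]]
[5] [C=(x x) | E={x↦1, loop↦0} | S={0↦4, 1↦clo(λx. (x x), {loop↦0})} | K=∅]
[6] [C=x | E={x↦1, loop↦0} | S={0↦4, 1↦clo(λx. (x x), {loop↦0})} | K=[arg]]
[7] [C=x | E={x↦1, loop↦0} | S={0↦4, 1↦clo(λx. (x x), {loop↦0})} | K=[fun]]
[8] [C=(x x) | E={x↦2, loop↦0} | S={0↦4, 1↦clo(λx. (x x), {loop↦0}), 2↦clo(λx. (x x), {loop↦0})} | K=∅]
[9] [C=x | E={x↦2, loop↦0} | S={0↦4, 1↦clo(λx. (x x), {loop↦0}), 2↦clo(λx. (x x), {loop↦0})} | K=[arg]]
[10] [C=x | E={x↦2, loop↦0} | S={0↦4, 1↦clo(λx. (x x), {loop↦0}), 2↦clo(λx. (x x), {loop↦0})} | K=[fun]]
[11] [C=(x x) | E={x↦3, loop↦0} | S={0↦4, 1↦clo(λx. (x x), {loop↦0}), 2↦clo(λx. (x x), {loop↦0}), 3↦clo(λx. (x x), {loop↦0})} | K=∅]
[12] [C=x | E={x↦3, loop↦0} | S={0↦4, 1↦clo(λx. (x x), {loop↦0}), 2↦clo(λx. (x x), {loop↦0}), 3↦clo(λx. (x x), {loop↦0})} | K=[arg]]
[13] [C=x | E={x↦3, loop↦0} | S={0↦4, 1↦clo(λx. (x x), {loop↦0}), 2↦clo(λx. (x x), {loop↦0}), 3↦clo(λx. (x x), {loop↦0})} | K=[fun]]
[14] [C=(x x) | E={x↦4, loop↦0} | S={0↦4, 1↦clo(λx. (x x), {loop↦0}), 2↦clo(λx. (x x), {loop↦0}), 3↦clo(λx. (x x), {loop↦0}), 4↦clo(λx. (x x), {loop↦0})} | K=∅]
[15] [C=x | E={x↦4, loop↦0} | S={0↦4, 1↦clo(λx. (x x), {loop↦0}), 2↦clo(λx. (x x), {loop↦0}), 3↦clo(λx. (x x), {loop↦0}), 4↦clo(λx. (x x), {loop↦0})} | K=[arg]]
[16] [C=x | E={x↦4, loop↦0} | S={0↦4, 1↦clo(λx. (x x), {loop↦0}), 2↦clo(λx. (x x), {loop↦0}), 3↦clo(λx. (x x), {loop↦0}), 4↦clo(λx. (x x), {loop↦0})} | K=[fun]]
[17] [C=(x x) | E={x↦5, loop↦0} | S={0↦4, 1↦clo(λx. (x x), {loop↦0}), 2↦clo(λx. (x x), {loop↦0}), 3↦clo(λx. (x x), {loop↦0}), 4↦clo(λx. (x x), {loop↦0}), 5↦clo(λx. (x x), {loop↦0})} | K=∅]
[18] [C=x | E={x↦5, loop↦0} | S={0↦4, 1↦clo(λx. (x x), {loop↦0}), 2↦clo(λx. (x x), {loop↦0}), 3↦clo(λx. (x x), {loop↦0}), 4↦clo(λx. (x x), {loop↦0}), 5↦clo(λx. (x x), {loop↦0})} | K=[arg]]
[19] [C=x | E={x↦5, loop↦0} | S={0↦4, 1↦clo(λx. (x x), {loop↦0}), 2↦clo(λx. (x x), {loop↦0}), 3↦clo(λx. (x x), {loop↦0}), 4↦clo(λx. (x x), {loop↦0}), 5↦clo(λx. (x x), {loop↦0})} | K=[fun]]
[20] [C=(x x) | E={x↦6, loop↦0} | S={0↦4, 1↦clo(λx. (x x), {loop↦0}), 2↦clo(λx. (x x), {loop↦0}), 3↦clo(λx. (x x), {loop↦0}), 4↦clo(λx. (x x), {loop↦0}), 5↦clo(λx. (x x), {loop↦0}), 6↦clo(λx. (x x), {loop↦0})} | K=∅]
[21] [C=x | E={x↦6, loop↦0} | S={0↦4, 1↦clo(λx. (x x), {loop↦0}), 2↦clo(λx. (x x), {loop↦0}), 3↦clo(λx. (x x), {loop↦0}), 4↦clo(λx. (x x), {loop↦0}), 5↦clo(λx. (x x), {loop↦0}), 6↦clo(λx. (x x), {loop↦0})} | K=[arg]]
[22] [C=x | E={x↦6, loop↦0} | S={0↦4, 1↦clo(λx. (x x), {loop↦0}), 2↦clo(λx. (x x), {loop↦0}), 3↦clo(λx. (x x), {loop↦0}), 4↦clo(λx. (x x), {loop↦0}), 5↦clo(λx. (x x), {loop↦0}), 6↦clo(λx. (x x), {loop↦0})} | K=[fun]]
→ 22 transitions taken and the configuration is still not final: no result within 22 steps

Answer: DIVERGES (no final state within 22 steps)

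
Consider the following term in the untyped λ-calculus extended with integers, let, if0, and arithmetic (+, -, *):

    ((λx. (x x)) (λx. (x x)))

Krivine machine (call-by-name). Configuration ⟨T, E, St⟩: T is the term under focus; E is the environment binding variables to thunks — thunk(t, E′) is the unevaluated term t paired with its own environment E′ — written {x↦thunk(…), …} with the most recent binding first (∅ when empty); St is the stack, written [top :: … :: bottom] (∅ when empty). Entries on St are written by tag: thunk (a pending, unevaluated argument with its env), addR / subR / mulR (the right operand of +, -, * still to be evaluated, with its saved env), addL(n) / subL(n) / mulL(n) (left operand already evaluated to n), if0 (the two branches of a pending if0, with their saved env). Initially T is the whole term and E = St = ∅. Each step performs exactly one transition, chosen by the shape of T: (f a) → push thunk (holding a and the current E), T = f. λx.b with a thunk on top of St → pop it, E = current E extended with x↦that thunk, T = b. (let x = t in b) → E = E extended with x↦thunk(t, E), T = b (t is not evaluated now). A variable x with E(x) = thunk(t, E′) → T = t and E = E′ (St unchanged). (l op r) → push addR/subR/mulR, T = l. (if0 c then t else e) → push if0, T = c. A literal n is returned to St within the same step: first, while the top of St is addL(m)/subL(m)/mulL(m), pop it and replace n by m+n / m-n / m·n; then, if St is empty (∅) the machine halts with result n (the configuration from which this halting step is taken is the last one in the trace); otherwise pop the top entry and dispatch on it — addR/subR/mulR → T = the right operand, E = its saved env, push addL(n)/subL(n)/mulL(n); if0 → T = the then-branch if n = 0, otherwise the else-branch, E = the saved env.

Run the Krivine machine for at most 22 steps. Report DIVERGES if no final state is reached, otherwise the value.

Answer: DIVERGES (no final state within 22 steps)

Derivation:
step 0: ⟨T=((λx. (x x)) (λx. (x x))); E=∅; St=∅⟩
step 1: ⟨T=(λx. (x x)); E=∅; St=[thunk]⟩
step 2: ⟨T=(x x); E={x↦thunk((λx. (x x)), ∅)}; St=∅⟩
step 3: ⟨T=x; E={x↦thunk((λx. (x x)), ∅)}; St=[thunk]⟩
step 4: ⟨T=(λx. (x x)); E=∅; St=[thunk]⟩
step 5: ⟨T=(x x); E={x↦thunk(x, {x↦thunk((λx. (x x)), ∅)})}; St=∅⟩
step 6: ⟨T=x; E={x↦thunk(x, {x↦thunk((λx. (x x)), ∅)})}; St=[thunk]⟩
step 7: ⟨T=x; E={x↦thunk((λx. (x x)), ∅)}; St=[thunk]⟩
step 8: ⟨T=(λx. (x x)); E=∅; St=[thunk]⟩
step 9: ⟨T=(x x); E={x↦thunk(x, {x↦thunk(x, {x↦thunk((λx. (x x)), ∅)})})}; St=∅⟩
step 10: ⟨T=x; E={x↦thunk(x, {x↦thunk(x, {x↦thunk((λx. (x x)), ∅)})})}; St=[thunk]⟩
step 11: ⟨T=x; E={x↦thunk(x, {x↦thunk((λx. (x x)), ∅)})}; St=[thunk]⟩
step 12: ⟨T=x; E={x↦thunk((λx. (x x)), ∅)}; St=[thunk]⟩
step 13: ⟨T=(λx. (x x)); E=∅; St=[thunk]⟩
step 14: ⟨T=(x x); E={x↦thunk(x, {x↦thunk(x, {x↦thunk(x, {x↦thunk((λx. (x x)), ∅)})})})}; St=∅⟩
step 15: ⟨T=x; E={x↦thunk(x, {x↦thunk(x, {x↦thunk(x, {x↦thunk((λx. (x x)), ∅)})})})}; St=[thunk]⟩
step 16: ⟨T=x; E={x↦thunk(x, {x↦thunk(x, {x↦thunk((λx. (x x)), ∅)})})}; St=[thunk]⟩
step 17: ⟨T=x; E={x↦thunk(x, {x↦thunk((λx. (x x)), ∅)})}; St=[thunk]⟩
step 18: ⟨T=x; E={x↦thunk((λx. (x x)), ∅)}; St=[thunk]⟩
step 19: ⟨T=(λx. (x x)); E=∅; St=[thunk]⟩
step 20: ⟨T=(x x); E={x↦thunk(x, {x↦thunk(x, {x↦thunk(x, {x↦thunk(x, {x↦thunk((λx. (x x)), ∅)})})})})}; St=∅⟩
step 21: ⟨T=x; E={x↦thunk(x, {x↦thunk(x, {x↦thunk(x, {x↦thunk(x, {x↦thunk((λx. (x x)), ∅)})})})})}; St=[thunk]⟩
step 22: ⟨T=x; E={x↦thunk(x, {x↦thunk(x, {x↦thunk(x, {x↦thunk((λx. (x x)), ∅)})})})}; St=[thunk]⟩
→ 22 transitions taken and the configuration is still not final: no result within 22 steps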